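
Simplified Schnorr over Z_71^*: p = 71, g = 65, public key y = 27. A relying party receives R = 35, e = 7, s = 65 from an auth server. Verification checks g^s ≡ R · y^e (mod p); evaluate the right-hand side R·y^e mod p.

27^2 = 729 ≡ 19
27^4 ≡ 19^2 = 361 ≡ 6
7 = 4 + 2 + 1, so 27^7 ≡ 6·19·27 ≡ 25 (mod 71)
R · y^e ≡ 35·25 = 875 ≡ 23 (mod 71)

23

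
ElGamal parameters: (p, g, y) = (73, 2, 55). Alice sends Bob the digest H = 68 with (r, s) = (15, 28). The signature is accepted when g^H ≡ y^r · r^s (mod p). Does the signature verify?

Left side g^H mod p:
Squares mod 73: 2^1≡2, 2^2≡4, 2^4≡16, 2^8≡37, 2^16≡55, 2^32≡32, 2^64≡2
68 = 64 + 4, so 2^68 ≡ 2·16 ≡ 32 (mod 73)
Right side y^r · r^s mod p:
Squares mod 73: 55^1≡55, 55^2≡32, 55^4≡2, 55^8≡4
15 = 8 + 4 + 2 + 1, so 55^15 ≡ 4·2·32·55 ≡ 64 (mod 73)
Squares mod 73: 15^1≡15, 15^2≡6, 15^4≡36, 15^8≡55, 15^16≡32
28 = 16 + 8 + 4, so 15^28 ≡ 32·55·36 ≡ 69 (mod 73)
64·69 = 4416 ≡ 36 (mod 73)
32 ≠ 36, so verification fails.

does not verify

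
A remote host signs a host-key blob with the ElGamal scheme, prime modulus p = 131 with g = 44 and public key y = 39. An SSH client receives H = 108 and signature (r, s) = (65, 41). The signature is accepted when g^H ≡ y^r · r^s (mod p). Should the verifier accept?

accept

Left side g^H mod p:
44^2 = 1936 ≡ 102
44^4 ≡ 102^2 = 10404 ≡ 55
44^8 ≡ 55^2 = 3025 ≡ 12
44^16 ≡ 12^2 = 144 ≡ 13
44^32 ≡ 13^2 = 169 ≡ 38
44^64 ≡ 38^2 = 1444 ≡ 3
108 = 64 + 32 + 8 + 4, so 44^108 ≡ 3·38·12·55 ≡ 46 (mod 131)
Right side y^r · r^s mod p:
39^2 = 1521 ≡ 80
39^4 ≡ 80^2 = 6400 ≡ 112
39^8 ≡ 112^2 = 12544 ≡ 99
39^16 ≡ 99^2 = 9801 ≡ 107
39^32 ≡ 107^2 = 11449 ≡ 52
39^64 ≡ 52^2 = 2704 ≡ 84
65 = 64 + 1, so 39^65 ≡ 84·39 ≡ 1 (mod 131)
65^2 = 4225 ≡ 33
65^4 ≡ 33^2 = 1089 ≡ 41
65^8 ≡ 41^2 = 1681 ≡ 109
65^16 ≡ 109^2 = 11881 ≡ 91
65^32 ≡ 91^2 = 8281 ≡ 28
41 = 32 + 8 + 1, so 65^41 ≡ 28·109·65 ≡ 46 (mod 131)
1·46 = 46 ≡ 46 (mod 131)
46 ≡ 46 (mod 131), so the signature is genuine.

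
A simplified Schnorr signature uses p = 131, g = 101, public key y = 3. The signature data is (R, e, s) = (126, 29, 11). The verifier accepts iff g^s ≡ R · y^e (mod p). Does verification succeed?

fails

g^s mod p:
101^2 = 10201 ≡ 114
101^4 ≡ 114^2 = 12996 ≡ 27
101^8 ≡ 27^2 = 729 ≡ 74
11 = 8 + 2 + 1, so 101^11 ≡ 74·114·101 ≡ 12 (mod 131)
R · y^e mod p:
3^2 = 9
3^4 ≡ 9^2 = 81
3^8 ≡ 81^2 = 6561 ≡ 11
3^16 ≡ 11^2 = 121
29 = 16 + 8 + 4 + 1, so 3^29 ≡ 121·11·81·3 ≡ 125 (mod 131)
126·125 = 15750 ≡ 30 (mod 131)
12 ≠ 30; the check fails.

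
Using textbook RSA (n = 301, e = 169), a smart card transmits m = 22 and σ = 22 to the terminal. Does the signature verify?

σ^2 ≡ 22^2 = 484 ≡ 183
σ^4 ≡ 183^2 = 33489 ≡ 78
σ^8 ≡ 78^2 = 6084 ≡ 64
σ^16 ≡ 64^2 = 4096 ≡ 183
σ^32 ≡ 183^2 = 33489 ≡ 78
σ^64 ≡ 78^2 = 6084 ≡ 64
σ^128 ≡ 64^2 = 4096 ≡ 183
169 = 128 + 32 + 8 + 1, so σ^169 ≡ 183·78·64·22 ≡ 22 (mod 301)
σ^169 mod 301 = 22 matches m.

verifies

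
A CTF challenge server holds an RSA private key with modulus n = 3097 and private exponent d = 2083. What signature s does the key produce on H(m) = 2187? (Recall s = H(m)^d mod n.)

(H(m))^2 ≡ 2187^2 = 4782969 ≡ 1201
(H(m))^4 ≡ 1201^2 = 1442401 ≡ 2296
(H(m))^8 ≡ 2296^2 = 5271616 ≡ 522
(H(m))^16 ≡ 522^2 = 272484 ≡ 3045
(H(m))^32 ≡ 3045^2 = 9272025 ≡ 2704
(H(m))^64 ≡ 2704^2 = 7311616 ≡ 2696
(H(m))^128 ≡ 2696^2 = 7268416 ≡ 2854
(H(m))^256 ≡ 2854^2 = 8145316 ≡ 206
(H(m))^512 ≡ 206^2 = 42436 ≡ 2175
(H(m))^1024 ≡ 2175^2 = 4730625 ≡ 1506
(H(m))^2048 ≡ 1506^2 = 2268036 ≡ 1032
2083 = 2048 + 32 + 2 + 1, so (H(m))^2083 ≡ 1032·2704·1201·2187 ≡ 3 (mod 3097)

3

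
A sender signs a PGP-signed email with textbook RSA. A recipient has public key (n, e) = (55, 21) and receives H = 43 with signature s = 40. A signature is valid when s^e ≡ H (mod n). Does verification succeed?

s^2 ≡ 40^2 = 1600 ≡ 5
s^4 ≡ 5^2 = 25
s^8 ≡ 25^2 = 625 ≡ 20
s^16 ≡ 20^2 = 400 ≡ 15
21 = 16 + 4 + 1, so s^21 ≡ 15·25·40 ≡ 40 (mod 55)
40 ≠ 43, so verification fails.

fails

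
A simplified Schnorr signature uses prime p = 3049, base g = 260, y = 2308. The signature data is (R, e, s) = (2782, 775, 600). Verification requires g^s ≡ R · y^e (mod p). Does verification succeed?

passes

g^s mod p:
260^600 mod 3049 = 527
R · y^e mod p:
2308^775 mod 3049 = 569
2782·569 = 1582958 ≡ 527 (mod 3049)
527 ≡ 527 (mod 3049); signature holds.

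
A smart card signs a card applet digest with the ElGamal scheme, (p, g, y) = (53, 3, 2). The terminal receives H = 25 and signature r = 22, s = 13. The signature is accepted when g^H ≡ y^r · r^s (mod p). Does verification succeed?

Left side g^H mod p:
Squares mod 53: 3^1≡3, 3^2≡9, 3^4≡28, 3^8≡42, 3^16≡15
25 = 16 + 8 + 1, so 3^25 ≡ 15·42·3 ≡ 35 (mod 53)
Right side y^r · r^s mod p:
Squares mod 53: 2^1≡2, 2^2≡4, 2^4≡16, 2^8≡44, 2^16≡28
22 = 16 + 4 + 2, so 2^22 ≡ 28·16·4 ≡ 43 (mod 53)
Squares mod 53: 22^1≡22, 22^2≡7, 22^4≡49, 22^8≡16
13 = 8 + 4 + 1, so 22^13 ≡ 16·49·22 ≡ 23 (mod 53)
43·23 = 989 ≡ 35 (mod 53)
35 ≡ 35 (mod 53), so the signature is genuine.

passes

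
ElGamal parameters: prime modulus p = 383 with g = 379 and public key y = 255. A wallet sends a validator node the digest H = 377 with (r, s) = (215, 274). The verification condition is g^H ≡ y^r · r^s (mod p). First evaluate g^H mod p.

239

379^2 = 143641 ≡ 16
379^4 ≡ 16^2 = 256
379^8 ≡ 256^2 = 65536 ≡ 43
379^16 ≡ 43^2 = 1849 ≡ 317
379^32 ≡ 317^2 = 100489 ≡ 143
379^64 ≡ 143^2 = 20449 ≡ 150
379^128 ≡ 150^2 = 22500 ≡ 286
379^256 ≡ 286^2 = 81796 ≡ 217
377 = 256 + 64 + 32 + 16 + 8 + 1, so 379^377 ≡ 217·150·143·317·43·379 ≡ 239 (mod 383)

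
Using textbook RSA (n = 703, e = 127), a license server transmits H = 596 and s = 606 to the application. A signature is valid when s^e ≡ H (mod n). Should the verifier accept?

reject

s^2 ≡ 606^2 = 367236 ≡ 270
s^4 ≡ 270^2 = 72900 ≡ 491
s^8 ≡ 491^2 = 241081 ≡ 655
s^16 ≡ 655^2 = 429025 ≡ 195
s^32 ≡ 195^2 = 38025 ≡ 63
s^64 ≡ 63^2 = 3969 ≡ 454
127 = 64 + 32 + 16 + 8 + 4 + 2 + 1, so s^127 ≡ 454·63·195·655·491·270·606 ≡ 245 (mod 703)
245 ≠ 596, so verification fails.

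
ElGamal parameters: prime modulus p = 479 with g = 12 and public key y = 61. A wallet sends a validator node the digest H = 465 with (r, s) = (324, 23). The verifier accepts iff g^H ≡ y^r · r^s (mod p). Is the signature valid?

valid

Left side g^H mod p:
12^2 = 144
12^4 ≡ 144^2 = 20736 ≡ 139
12^8 ≡ 139^2 = 19321 ≡ 161
12^16 ≡ 161^2 = 25921 ≡ 55
12^32 ≡ 55^2 = 3025 ≡ 151
12^64 ≡ 151^2 = 22801 ≡ 288
12^128 ≡ 288^2 = 82944 ≡ 77
12^256 ≡ 77^2 = 5929 ≡ 181
465 = 256 + 128 + 64 + 16 + 1, so 12^465 ≡ 181·77·288·55·12 ≡ 14 (mod 479)
Right side y^r · r^s mod p:
61^2 = 3721 ≡ 368
61^4 ≡ 368^2 = 135424 ≡ 346
61^8 ≡ 346^2 = 119716 ≡ 445
61^16 ≡ 445^2 = 198025 ≡ 198
61^32 ≡ 198^2 = 39204 ≡ 405
61^64 ≡ 405^2 = 164025 ≡ 207
61^128 ≡ 207^2 = 42849 ≡ 218
61^256 ≡ 218^2 = 47524 ≡ 103
324 = 256 + 64 + 4, so 61^324 ≡ 103·207·346 ≡ 466 (mod 479)
324^2 = 104976 ≡ 75
324^4 ≡ 75^2 = 5625 ≡ 356
324^8 ≡ 356^2 = 126736 ≡ 280
324^16 ≡ 280^2 = 78400 ≡ 323
23 = 16 + 4 + 2 + 1, so 324^23 ≡ 323·356·75·324 ≡ 220 (mod 479)
466·220 = 102520 ≡ 14 (mod 479)
14 ≡ 14 (mod 479), so the signature is genuine.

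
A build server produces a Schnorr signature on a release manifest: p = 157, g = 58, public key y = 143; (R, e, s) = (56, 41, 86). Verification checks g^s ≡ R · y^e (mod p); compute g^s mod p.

14

58^86 mod 157 = 14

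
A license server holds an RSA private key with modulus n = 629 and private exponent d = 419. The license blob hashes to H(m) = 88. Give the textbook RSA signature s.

(H(m))^2 ≡ 88^2 = 7744 ≡ 196
(H(m))^4 ≡ 196^2 = 38416 ≡ 47
(H(m))^8 ≡ 47^2 = 2209 ≡ 322
(H(m))^16 ≡ 322^2 = 103684 ≡ 528
(H(m))^32 ≡ 528^2 = 278784 ≡ 137
(H(m))^64 ≡ 137^2 = 18769 ≡ 528
(H(m))^128 ≡ 528^2 = 278784 ≡ 137
(H(m))^256 ≡ 137^2 = 18769 ≡ 528
419 = 256 + 128 + 32 + 2 + 1, so (H(m))^419 ≡ 528·137·137·196·88 ≡ 452 (mod 629)

452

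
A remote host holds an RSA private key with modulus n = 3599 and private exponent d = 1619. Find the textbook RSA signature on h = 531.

h^2 ≡ 531^2 = 281961 ≡ 1239
h^4 ≡ 1239^2 = 1535121 ≡ 1947
h^8 ≡ 1947^2 = 3790809 ≡ 1062
h^16 ≡ 1062^2 = 1127844 ≡ 1357
h^32 ≡ 1357^2 = 1841449 ≡ 2360
h^64 ≡ 2360^2 = 5569600 ≡ 1947
h^128 ≡ 1947^2 = 3790809 ≡ 1062
h^256 ≡ 1062^2 = 1127844 ≡ 1357
h^512 ≡ 1357^2 = 1841449 ≡ 2360
h^1024 ≡ 2360^2 = 5569600 ≡ 1947
1619 = 1024 + 512 + 64 + 16 + 2 + 1, so h^1619 ≡ 1947·2360·1947·1357·1239·531 ≡ 2301 (mod 3599)

2301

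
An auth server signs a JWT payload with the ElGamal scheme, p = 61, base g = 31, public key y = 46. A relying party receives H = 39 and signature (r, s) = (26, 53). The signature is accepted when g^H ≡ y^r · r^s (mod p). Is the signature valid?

Left side g^H mod p:
Squares mod 61: 31^1≡31, 31^2≡46, 31^4≡42, 31^8≡56, 31^16≡25, 31^32≡15
39 = 32 + 4 + 2 + 1, so 31^39 ≡ 15·42·46·31 ≡ 33 (mod 61)
Right side y^r · r^s mod p:
Squares mod 61: 46^1≡46, 46^2≡42, 46^4≡56, 46^8≡25, 46^16≡15
26 = 16 + 8 + 2, so 46^26 ≡ 15·25·42 ≡ 12 (mod 61)
Squares mod 61: 26^1≡26, 26^2≡5, 26^4≡25, 26^8≡15, 26^16≡42, 26^32≡56
53 = 32 + 16 + 4 + 1, so 26^53 ≡ 56·42·25·26 ≡ 18 (mod 61)
12·18 = 216 ≡ 33 (mod 61)
33 ≡ 33 (mod 61), so the signature is genuine.

valid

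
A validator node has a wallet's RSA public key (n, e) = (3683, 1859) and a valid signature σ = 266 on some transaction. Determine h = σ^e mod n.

σ^2 ≡ 266^2 = 70756 ≡ 779
σ^4 ≡ 779^2 = 606841 ≡ 2829
σ^8 ≡ 2829^2 = 8003241 ≡ 82
σ^16 ≡ 82^2 = 6724 ≡ 3041
σ^32 ≡ 3041^2 = 9247681 ≡ 3351
σ^64 ≡ 3351^2 = 11229201 ≡ 3417
σ^128 ≡ 3417^2 = 11675889 ≡ 779
σ^256 ≡ 779^2 = 606841 ≡ 2829
σ^512 ≡ 2829^2 = 8003241 ≡ 82
σ^1024 ≡ 82^2 = 6724 ≡ 3041
1859 = 1024 + 512 + 256 + 64 + 2 + 1, so σ^1859 ≡ 3041·82·2829·3417·779·266 ≡ 332 (mod 3683)

332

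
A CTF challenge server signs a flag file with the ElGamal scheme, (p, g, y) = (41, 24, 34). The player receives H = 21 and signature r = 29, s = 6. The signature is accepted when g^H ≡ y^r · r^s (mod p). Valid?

yes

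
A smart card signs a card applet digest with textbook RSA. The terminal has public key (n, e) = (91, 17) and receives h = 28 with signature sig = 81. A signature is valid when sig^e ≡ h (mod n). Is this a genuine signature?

forged

sig^2 ≡ 81^2 = 6561 ≡ 9
sig^4 ≡ 9^2 = 81
sig^8 ≡ 81^2 = 6561 ≡ 9
sig^16 ≡ 9^2 = 81
17 = 16 + 1, so sig^17 ≡ 81·81 ≡ 9 (mod 91)
The recovered value 9 does not match the digest 28.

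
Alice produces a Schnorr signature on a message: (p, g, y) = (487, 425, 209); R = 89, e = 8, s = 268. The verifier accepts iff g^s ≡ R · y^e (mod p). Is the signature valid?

invalid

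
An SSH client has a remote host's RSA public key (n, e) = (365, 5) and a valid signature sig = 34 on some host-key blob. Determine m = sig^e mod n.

224

sig^2 ≡ 34^2 = 1156 ≡ 61
sig^4 ≡ 61^2 = 3721 ≡ 71
5 = 4 + 1, so sig^5 ≡ 71·34 ≡ 224 (mod 365)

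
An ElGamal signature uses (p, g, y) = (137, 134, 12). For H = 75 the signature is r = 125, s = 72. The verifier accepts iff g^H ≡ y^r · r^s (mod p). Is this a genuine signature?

forged

Left side g^H mod p:
134^2 = 17956 ≡ 9
134^4 ≡ 9^2 = 81
134^8 ≡ 81^2 = 6561 ≡ 122
134^16 ≡ 122^2 = 14884 ≡ 88
134^32 ≡ 88^2 = 7744 ≡ 72
134^64 ≡ 72^2 = 5184 ≡ 115
75 = 64 + 8 + 2 + 1, so 134^75 ≡ 115·122·9·134 ≡ 132 (mod 137)
Right side y^r · r^s mod p:
12^2 = 144 ≡ 7
12^4 ≡ 7^2 = 49
12^8 ≡ 49^2 = 2401 ≡ 72
12^16 ≡ 72^2 = 5184 ≡ 115
12^32 ≡ 115^2 = 13225 ≡ 73
12^64 ≡ 73^2 = 5329 ≡ 123
125 = 64 + 32 + 16 + 8 + 4 + 1, so 12^125 ≡ 123·73·115·72·49·12 ≡ 48 (mod 137)
125^2 = 15625 ≡ 7
125^4 ≡ 7^2 = 49
125^8 ≡ 49^2 = 2401 ≡ 72
125^16 ≡ 72^2 = 5184 ≡ 115
125^32 ≡ 115^2 = 13225 ≡ 73
125^64 ≡ 73^2 = 5329 ≡ 123
72 = 64 + 8, so 125^72 ≡ 123·72 ≡ 88 (mod 137)
48·88 = 4224 ≡ 114 (mod 137)
132 ≠ 114, so verification fails.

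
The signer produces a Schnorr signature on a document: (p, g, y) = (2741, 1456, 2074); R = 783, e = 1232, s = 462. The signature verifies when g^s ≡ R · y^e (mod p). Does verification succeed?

passes

g^s mod p:
1456^2 = 2119936 ≡ 1143
1456^4 ≡ 1143^2 = 1306449 ≡ 1733
1456^8 ≡ 1733^2 = 3003289 ≡ 1894
1456^16 ≡ 1894^2 = 3587236 ≡ 2008
1456^32 ≡ 2008^2 = 4032064 ≡ 53
1456^64 ≡ 53^2 = 2809 ≡ 68
1456^128 ≡ 68^2 = 4624 ≡ 1883
1456^256 ≡ 1883^2 = 3545689 ≡ 1576
462 = 256 + 128 + 64 + 8 + 4 + 2, so 1456^462 ≡ 1576·1883·68·1894·1733·1143 ≡ 660 (mod 2741)
R · y^e mod p:
2074^2 = 4301476 ≡ 847
2074^4 ≡ 847^2 = 717409 ≡ 2008
2074^8 ≡ 2008^2 = 4032064 ≡ 53
2074^16 ≡ 53^2 = 2809 ≡ 68
2074^32 ≡ 68^2 = 4624 ≡ 1883
2074^64 ≡ 1883^2 = 3545689 ≡ 1576
2074^128 ≡ 1576^2 = 2483776 ≡ 430
2074^256 ≡ 430^2 = 184900 ≡ 1253
2074^512 ≡ 1253^2 = 1570009 ≡ 2157
2074^1024 ≡ 2157^2 = 4652649 ≡ 1172
1232 = 1024 + 128 + 64 + 16, so 2074^1232 ≡ 1172·430·1576·68 ≡ 862 (mod 2741)
783·862 = 674946 ≡ 660 (mod 2741)
660 ≡ 660 (mod 2741); signature holds.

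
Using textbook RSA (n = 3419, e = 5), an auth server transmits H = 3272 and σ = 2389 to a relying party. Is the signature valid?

invalid

σ^2 ≡ 2389^2 = 5707321 ≡ 1010
σ^4 ≡ 1010^2 = 1020100 ≡ 1238
5 = 4 + 1, so σ^5 ≡ 1238·2389 ≡ 147 (mod 3419)
147 ≠ 3272, so verification fails.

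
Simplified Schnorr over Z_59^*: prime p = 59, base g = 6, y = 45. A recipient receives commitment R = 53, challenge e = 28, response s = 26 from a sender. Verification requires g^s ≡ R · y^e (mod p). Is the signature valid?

invalid

g^s mod p:
Squares mod 59: 6^1≡6, 6^2≡36, 6^4≡57, 6^8≡4, 6^16≡16
26 = 16 + 8 + 2, so 6^26 ≡ 16·4·36 ≡ 3 (mod 59)
R · y^e mod p:
Squares mod 59: 45^1≡45, 45^2≡19, 45^4≡7, 45^8≡49, 45^16≡41
28 = 16 + 8 + 4, so 45^28 ≡ 41·49·7 ≡ 21 (mod 59)
53·21 = 1113 ≡ 51 (mod 59)
3 ≠ 51; the check fails.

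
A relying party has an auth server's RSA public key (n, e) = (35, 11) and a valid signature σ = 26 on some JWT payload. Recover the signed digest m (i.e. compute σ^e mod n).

31

σ^2 ≡ 26^2 = 676 ≡ 11
σ^4 ≡ 11^2 = 121 ≡ 16
σ^8 ≡ 16^2 = 256 ≡ 11
11 = 8 + 2 + 1, so σ^11 ≡ 11·11·26 ≡ 31 (mod 35)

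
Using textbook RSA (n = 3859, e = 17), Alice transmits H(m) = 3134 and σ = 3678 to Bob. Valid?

σ^2 ≡ 3678^2 = 13527684 ≡ 1889
σ^4 ≡ 1889^2 = 3568321 ≡ 2605
σ^8 ≡ 2605^2 = 6786025 ≡ 1903
σ^16 ≡ 1903^2 = 3621409 ≡ 1667
17 = 16 + 1, so σ^17 ≡ 1667·3678 ≡ 3134 (mod 3859)
Since 3134 equals the digest 3134, verification succeeds.

yes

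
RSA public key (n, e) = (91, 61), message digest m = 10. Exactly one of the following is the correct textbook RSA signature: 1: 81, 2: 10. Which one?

2

Candidate 1: 81^61 mod 91 = 81
Candidate 2: 10^61 mod 91 = 10
  → matches m = 10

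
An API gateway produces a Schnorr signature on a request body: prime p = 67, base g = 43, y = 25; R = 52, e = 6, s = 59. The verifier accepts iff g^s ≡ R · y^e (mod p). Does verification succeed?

g^s mod p:
Squares mod 67: 43^1≡43, 43^2≡40, 43^4≡59, 43^8≡64, 43^16≡9, 43^32≡14
59 = 32 + 16 + 8 + 2 + 1, so 43^59 ≡ 14·9·64·40·43 ≡ 8 (mod 67)
R · y^e mod p:
Squares mod 67: 25^1≡25, 25^2≡22, 25^4≡15
6 = 4 + 2, so 25^6 ≡ 15·22 ≡ 62 (mod 67)
52·62 = 3224 ≡ 8 (mod 67)
8 ≡ 8 (mod 67); signature holds.

passes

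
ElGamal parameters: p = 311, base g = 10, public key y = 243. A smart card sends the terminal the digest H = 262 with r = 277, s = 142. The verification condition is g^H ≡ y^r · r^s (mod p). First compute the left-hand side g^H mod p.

10^2 = 100
10^4 ≡ 100^2 = 10000 ≡ 48
10^8 ≡ 48^2 = 2304 ≡ 127
10^16 ≡ 127^2 = 16129 ≡ 268
10^32 ≡ 268^2 = 71824 ≡ 294
10^64 ≡ 294^2 = 86436 ≡ 289
10^128 ≡ 289^2 = 83521 ≡ 173
10^256 ≡ 173^2 = 29929 ≡ 73
262 = 256 + 4 + 2, so 10^262 ≡ 73·48·100 ≡ 214 (mod 311)

214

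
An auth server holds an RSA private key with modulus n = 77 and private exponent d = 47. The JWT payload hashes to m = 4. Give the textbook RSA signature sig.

16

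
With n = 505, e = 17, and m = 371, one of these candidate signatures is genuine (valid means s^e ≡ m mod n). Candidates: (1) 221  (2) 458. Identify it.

1

Candidate 1: Squares mod 505: 221^1≡221, 221^2≡361, 221^4≡31, 221^8≡456, 221^16≡381; 17 = 16 + 1, so 221^17 ≡ 381·221 ≡ 371 (mod 505)
  → matches m = 371
Candidate 2: Squares mod 505: 458^1≡458, 458^2≡189, 458^4≡371, 458^8≡281, 458^16≡181; 17 = 16 + 1, so 458^17 ≡ 181·458 ≡ 78 (mod 505)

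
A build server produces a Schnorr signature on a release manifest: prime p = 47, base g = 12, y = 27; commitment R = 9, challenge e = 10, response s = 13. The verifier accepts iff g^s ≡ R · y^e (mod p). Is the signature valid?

g^s mod p:
12^2 = 144 ≡ 3
12^4 ≡ 3^2 = 9
12^8 ≡ 9^2 = 81 ≡ 34
13 = 8 + 4 + 1, so 12^13 ≡ 34·9·12 ≡ 6 (mod 47)
R · y^e mod p:
27^2 = 729 ≡ 24
27^4 ≡ 24^2 = 576 ≡ 12
27^8 ≡ 12^2 = 144 ≡ 3
10 = 8 + 2, so 27^10 ≡ 3·24 ≡ 25 (mod 47)
9·25 = 225 ≡ 37 (mod 47)
6 ≠ 37; the check fails.

invalid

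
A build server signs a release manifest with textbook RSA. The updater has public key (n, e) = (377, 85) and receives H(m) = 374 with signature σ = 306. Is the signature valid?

σ^2 ≡ 306^2 = 93636 ≡ 140
σ^4 ≡ 140^2 = 19600 ≡ 373
σ^8 ≡ 373^2 = 139129 ≡ 16
σ^16 ≡ 16^2 = 256
σ^32 ≡ 256^2 = 65536 ≡ 315
σ^64 ≡ 315^2 = 99225 ≡ 74
85 = 64 + 16 + 4 + 1, so σ^85 ≡ 74·256·373·306 ≡ 306 (mod 377)
The recovered value 306 does not match the digest 374.

invalid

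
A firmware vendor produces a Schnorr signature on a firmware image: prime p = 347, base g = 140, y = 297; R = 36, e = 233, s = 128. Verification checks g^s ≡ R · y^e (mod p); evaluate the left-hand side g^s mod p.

140^128 mod 347 = 39

39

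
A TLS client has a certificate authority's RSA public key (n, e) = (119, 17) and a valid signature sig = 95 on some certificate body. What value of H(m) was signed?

44

sig^17 mod 119 = 44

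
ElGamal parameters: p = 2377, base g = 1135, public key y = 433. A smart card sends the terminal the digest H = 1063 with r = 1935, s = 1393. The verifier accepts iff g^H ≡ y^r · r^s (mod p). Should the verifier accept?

accept

Left side g^H mod p:
1135^2 = 1288225 ≡ 2268
1135^4 ≡ 2268^2 = 5143824 ≡ 2373
1135^8 ≡ 2373^2 = 5631129 ≡ 16
1135^16 ≡ 16^2 = 256
1135^32 ≡ 256^2 = 65536 ≡ 1357
1135^64 ≡ 1357^2 = 1841449 ≡ 1651
1135^128 ≡ 1651^2 = 2725801 ≡ 1759
1135^256 ≡ 1759^2 = 3094081 ≡ 1604
1135^512 ≡ 1604^2 = 2572816 ≡ 902
1135^1024 ≡ 902^2 = 813604 ≡ 670
1063 = 1024 + 32 + 4 + 2 + 1, so 1135^1063 ≡ 670·1357·2373·2268·1135 ≡ 1581 (mod 2377)
Right side y^r · r^s mod p:
433^2 = 187489 ≡ 2083
433^4 ≡ 2083^2 = 4338889 ≡ 864
433^8 ≡ 864^2 = 746496 ≡ 118
433^16 ≡ 118^2 = 13924 ≡ 2039
433^32 ≡ 2039^2 = 4157521 ≡ 148
433^64 ≡ 148^2 = 21904 ≡ 511
433^128 ≡ 511^2 = 261121 ≡ 2028
433^256 ≡ 2028^2 = 4112784 ≡ 574
433^512 ≡ 574^2 = 329476 ≡ 1450
433^1024 ≡ 1450^2 = 2102500 ≡ 1232
1935 = 1024 + 512 + 256 + 128 + 8 + 4 + 2 + 1, so 433^1935 ≡ 1232·1450·574·2028·118·864·2083·433 ≡ 704 (mod 2377)
1935^2 = 3744225 ≡ 450
1935^4 ≡ 450^2 = 202500 ≡ 455
1935^8 ≡ 455^2 = 207025 ≡ 226
1935^16 ≡ 226^2 = 51076 ≡ 1159
1935^32 ≡ 1159^2 = 1343281 ≡ 276
1935^64 ≡ 276^2 = 76176 ≡ 112
1935^128 ≡ 112^2 = 12544 ≡ 659
1935^256 ≡ 659^2 = 434281 ≡ 1667
1935^512 ≡ 1667^2 = 2778889 ≡ 176
1935^1024 ≡ 176^2 = 30976 ≡ 75
1393 = 1024 + 256 + 64 + 32 + 16 + 1, so 1935^1393 ≡ 75·1667·112·276·1159·1935 ≡ 1498 (mod 2377)
704·1498 = 1054592 ≡ 1581 (mod 2377)
1581 ≡ 1581 (mod 2377), so the signature is genuine.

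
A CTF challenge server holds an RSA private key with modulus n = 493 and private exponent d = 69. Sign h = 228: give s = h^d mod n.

h^2 ≡ 228^2 = 51984 ≡ 219
h^4 ≡ 219^2 = 47961 ≡ 140
h^8 ≡ 140^2 = 19600 ≡ 373
h^16 ≡ 373^2 = 139129 ≡ 103
h^32 ≡ 103^2 = 10609 ≡ 256
h^64 ≡ 256^2 = 65536 ≡ 460
69 = 64 + 4 + 1, so h^69 ≡ 460·140·228 ≡ 181 (mod 493)

181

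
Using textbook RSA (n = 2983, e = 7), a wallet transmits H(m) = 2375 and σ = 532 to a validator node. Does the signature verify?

σ^2 ≡ 532^2 = 283024 ≡ 2622
σ^4 ≡ 2622^2 = 6874884 ≡ 2052
7 = 4 + 2 + 1, so σ^7 ≡ 2052·2622·532 ≡ 2375 (mod 2983)
σ^7 mod 2983 = 2375 matches H(m).

verifies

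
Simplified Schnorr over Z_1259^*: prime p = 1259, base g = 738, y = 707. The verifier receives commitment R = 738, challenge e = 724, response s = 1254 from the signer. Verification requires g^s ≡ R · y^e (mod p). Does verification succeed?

fails

g^s mod p:
738^1254 mod 1259 = 982
R · y^e mod p:
707^724 mod 1259 = 540
738·540 = 398520 ≡ 676 (mod 1259)
982 ≠ 676; the check fails.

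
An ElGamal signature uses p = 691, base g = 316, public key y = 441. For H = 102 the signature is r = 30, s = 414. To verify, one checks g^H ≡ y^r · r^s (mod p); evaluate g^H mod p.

Squares mod 691: 316^1≡316, 316^2≡352, 316^4≡215, 316^8≡619, 316^16≡347, 316^32≡175, 316^64≡221
102 = 64 + 32 + 4 + 2, so 316^102 ≡ 221·175·215·352 ≡ 20 (mod 691)

20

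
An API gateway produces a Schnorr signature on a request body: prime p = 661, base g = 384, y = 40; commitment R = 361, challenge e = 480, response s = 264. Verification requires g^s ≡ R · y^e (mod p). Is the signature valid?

invalid

g^s mod p:
384^2 = 147456 ≡ 53
384^4 ≡ 53^2 = 2809 ≡ 165
384^8 ≡ 165^2 = 27225 ≡ 124
384^16 ≡ 124^2 = 15376 ≡ 173
384^32 ≡ 173^2 = 29929 ≡ 184
384^64 ≡ 184^2 = 33856 ≡ 145
384^128 ≡ 145^2 = 21025 ≡ 534
384^256 ≡ 534^2 = 285156 ≡ 265
264 = 256 + 8, so 384^264 ≡ 265·124 ≡ 471 (mod 661)
R · y^e mod p:
40^2 = 1600 ≡ 278
40^4 ≡ 278^2 = 77284 ≡ 608
40^8 ≡ 608^2 = 369664 ≡ 165
40^16 ≡ 165^2 = 27225 ≡ 124
40^32 ≡ 124^2 = 15376 ≡ 173
40^64 ≡ 173^2 = 29929 ≡ 184
40^128 ≡ 184^2 = 33856 ≡ 145
40^256 ≡ 145^2 = 21025 ≡ 534
480 = 256 + 128 + 64 + 32, so 40^480 ≡ 534·145·184·173 ≡ 418 (mod 661)
361·418 = 150898 ≡ 190 (mod 661)
471 ≠ 190; the check fails.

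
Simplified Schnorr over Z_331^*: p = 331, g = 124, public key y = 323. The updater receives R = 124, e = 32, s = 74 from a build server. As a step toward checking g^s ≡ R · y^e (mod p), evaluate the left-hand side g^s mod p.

124^2 = 15376 ≡ 150
124^4 ≡ 150^2 = 22500 ≡ 323
124^8 ≡ 323^2 = 104329 ≡ 64
124^16 ≡ 64^2 = 4096 ≡ 124
124^32 ≡ 124^2 = 15376 ≡ 150
124^64 ≡ 150^2 = 22500 ≡ 323
74 = 64 + 8 + 2, so 124^74 ≡ 323·64·150 ≡ 323 (mod 331)

323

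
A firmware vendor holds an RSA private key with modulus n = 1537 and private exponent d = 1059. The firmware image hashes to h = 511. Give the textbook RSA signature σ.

2

Squares mod 1537: h^1≡511, h^2≡1368, h^4≡895, h^8≡248, h^16≡24, h^32≡576, h^64≡1321, h^128≡546, h^256≡1475, h^512≡770, h^1024≡1155
1059 = 1024 + 32 + 2 + 1, so h^1059 ≡ 1155·576·1368·511 ≡ 2 (mod 1537)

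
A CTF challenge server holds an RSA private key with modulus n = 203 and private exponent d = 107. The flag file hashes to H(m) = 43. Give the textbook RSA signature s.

113

Squares mod 203: (H(m))^1≡43, (H(m))^2≡22, (H(m))^4≡78, (H(m))^8≡197, (H(m))^16≡36, (H(m))^32≡78, (H(m))^64≡197
107 = 64 + 32 + 8 + 2 + 1, so (H(m))^107 ≡ 197·78·197·22·43 ≡ 113 (mod 203)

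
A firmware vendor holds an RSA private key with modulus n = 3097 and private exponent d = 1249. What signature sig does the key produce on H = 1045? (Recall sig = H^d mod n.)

H^2 ≡ 1045^2 = 1092025 ≡ 1881
H^4 ≡ 1881^2 = 3538161 ≡ 1387
H^8 ≡ 1387^2 = 1923769 ≡ 532
H^16 ≡ 532^2 = 283024 ≡ 1197
H^32 ≡ 1197^2 = 1432809 ≡ 1995
H^64 ≡ 1995^2 = 3980025 ≡ 380
H^128 ≡ 380^2 = 144400 ≡ 1938
H^256 ≡ 1938^2 = 3755844 ≡ 2280
H^512 ≡ 2280^2 = 5198400 ≡ 1634
H^1024 ≡ 1634^2 = 2669956 ≡ 342
1249 = 1024 + 128 + 64 + 32 + 1, so H^1249 ≡ 342·1938·380·1995·1045 ≡ 969 (mod 3097)

969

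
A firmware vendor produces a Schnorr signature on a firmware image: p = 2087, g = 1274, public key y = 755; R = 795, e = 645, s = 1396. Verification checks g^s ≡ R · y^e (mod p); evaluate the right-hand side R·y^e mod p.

755^2 = 570025 ≡ 274
755^4 ≡ 274^2 = 75076 ≡ 2031
755^8 ≡ 2031^2 = 4124961 ≡ 1049
755^16 ≡ 1049^2 = 1100401 ≡ 552
755^32 ≡ 552^2 = 304704 ≡ 2
755^64 ≡ 2^2 = 4
755^128 ≡ 4^2 = 16
755^256 ≡ 16^2 = 256
755^512 ≡ 256^2 = 65536 ≡ 839
645 = 512 + 128 + 4 + 1, so 755^645 ≡ 839·16·2031·755 ≡ 1278 (mod 2087)
R · y^e ≡ 795·1278 = 1016010 ≡ 1728 (mod 2087)

1728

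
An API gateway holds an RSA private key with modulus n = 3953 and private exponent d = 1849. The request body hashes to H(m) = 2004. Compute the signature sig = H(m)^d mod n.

3947

(H(m))^2 ≡ 2004^2 = 4016016 ≡ 3721
(H(m))^4 ≡ 3721^2 = 13845841 ≡ 2435
(H(m))^8 ≡ 2435^2 = 5929225 ≡ 3678
(H(m))^16 ≡ 3678^2 = 13527684 ≡ 518
(H(m))^32 ≡ 518^2 = 268324 ≡ 3473
(H(m))^64 ≡ 3473^2 = 12061729 ≡ 1126
(H(m))^128 ≡ 1126^2 = 1267876 ≡ 2916
(H(m))^256 ≡ 2916^2 = 8503056 ≡ 153
(H(m))^512 ≡ 153^2 = 23409 ≡ 3644
(H(m))^1024 ≡ 3644^2 = 13278736 ≡ 609
1849 = 1024 + 512 + 256 + 32 + 16 + 8 + 1, so (H(m))^1849 ≡ 609·3644·153·3473·518·3678·2004 ≡ 3947 (mod 3953)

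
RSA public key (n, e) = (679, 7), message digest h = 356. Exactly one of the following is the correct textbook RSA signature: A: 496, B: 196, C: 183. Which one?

A

Candidate A: Squares mod 679: 496^1≡496, 496^2≡218, 496^4≡673; 7 = 4 + 2 + 1, so 496^7 ≡ 673·218·496 ≡ 356 (mod 679)
  → matches h = 356
Candidate B: Squares mod 679: 196^1≡196, 196^2≡392, 196^4≡210; 7 = 4 + 2 + 1, so 196^7 ≡ 210·392·196 ≡ 322 (mod 679)
Candidate C: Squares mod 679: 183^1≡183, 183^2≡218, 183^4≡673; 7 = 4 + 2 + 1, so 183^7 ≡ 673·218·183 ≡ 323 (mod 679)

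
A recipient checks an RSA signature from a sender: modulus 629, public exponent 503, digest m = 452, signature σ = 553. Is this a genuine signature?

σ^2 ≡ 553^2 = 305809 ≡ 115
σ^4 ≡ 115^2 = 13225 ≡ 16
σ^8 ≡ 16^2 = 256
σ^16 ≡ 256^2 = 65536 ≡ 120
σ^32 ≡ 120^2 = 14400 ≡ 562
σ^64 ≡ 562^2 = 315844 ≡ 86
σ^128 ≡ 86^2 = 7396 ≡ 477
σ^256 ≡ 477^2 = 227529 ≡ 460
503 = 256 + 128 + 64 + 32 + 16 + 4 + 2 + 1, so σ^503 ≡ 460·477·86·562·120·16·115·553 ≡ 240 (mod 629)
The recovered value 240 does not match the digest 452.

forged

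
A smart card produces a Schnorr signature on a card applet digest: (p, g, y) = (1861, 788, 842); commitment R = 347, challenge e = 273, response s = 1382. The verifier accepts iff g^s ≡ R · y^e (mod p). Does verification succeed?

g^s mod p:
Squares mod 1861: 788^1≡788, 788^2≡1231, 788^4≡507, 788^8≡231, 788^16≡1253, 788^32≡1186, 788^64≡1541, 788^128≡45, 788^256≡164, 788^512≡842, 788^1024≡1784
1382 = 1024 + 256 + 64 + 32 + 4 + 2, so 788^1382 ≡ 1784·164·1541·1186·507·1231 ≡ 841 (mod 1861)
R · y^e mod p:
Squares mod 1861: 842^1≡842, 842^2≡1784, 842^4≡346, 842^8≡612, 842^16≡483, 842^32≡664, 842^64≡1700, 842^128≡1728, 842^256≡940
273 = 256 + 16 + 1, so 842^273 ≡ 940·483·842 ≡ 81 (mod 1861)
347·81 = 28107 ≡ 192 (mod 1861)
841 ≠ 192; the check fails.

fails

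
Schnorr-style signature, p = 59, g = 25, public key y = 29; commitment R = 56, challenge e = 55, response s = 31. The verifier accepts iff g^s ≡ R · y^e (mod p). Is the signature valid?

invalid

g^s mod p:
25^2 = 625 ≡ 35
25^4 ≡ 35^2 = 1225 ≡ 45
25^8 ≡ 45^2 = 2025 ≡ 19
25^16 ≡ 19^2 = 361 ≡ 7
31 = 16 + 8 + 4 + 2 + 1, so 25^31 ≡ 7·19·45·35·25 ≡ 35 (mod 59)
R · y^e mod p:
29^2 = 841 ≡ 15
29^4 ≡ 15^2 = 225 ≡ 48
29^8 ≡ 48^2 = 2304 ≡ 3
29^16 ≡ 3^2 = 9
29^32 ≡ 9^2 = 81 ≡ 22
55 = 32 + 16 + 4 + 2 + 1, so 29^55 ≡ 22·9·48·15·29 ≡ 51 (mod 59)
56·51 = 2856 ≡ 24 (mod 59)
35 ≠ 24; the check fails.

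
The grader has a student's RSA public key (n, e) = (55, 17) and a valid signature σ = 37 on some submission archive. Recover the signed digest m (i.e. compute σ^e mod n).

27

Squares mod 55: σ^1≡37, σ^2≡49, σ^4≡36, σ^8≡31, σ^16≡26
17 = 16 + 1, so σ^17 ≡ 26·37 ≡ 27 (mod 55)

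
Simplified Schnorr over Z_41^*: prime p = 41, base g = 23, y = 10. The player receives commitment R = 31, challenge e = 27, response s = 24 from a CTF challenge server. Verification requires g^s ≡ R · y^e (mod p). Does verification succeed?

g^s mod p:
23^24 mod 41 = 16
R · y^e mod p:
10^27 mod 41 = 18
31·18 = 558 ≡ 25 (mod 41)
16 ≠ 25; the check fails.

fails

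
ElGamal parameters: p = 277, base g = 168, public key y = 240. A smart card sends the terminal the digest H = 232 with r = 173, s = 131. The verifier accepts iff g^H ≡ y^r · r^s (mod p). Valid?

Left side g^H mod p:
168^2 = 28224 ≡ 247
168^4 ≡ 247^2 = 61009 ≡ 69
168^8 ≡ 69^2 = 4761 ≡ 52
168^16 ≡ 52^2 = 2704 ≡ 211
168^32 ≡ 211^2 = 44521 ≡ 201
168^64 ≡ 201^2 = 40401 ≡ 236
168^128 ≡ 236^2 = 55696 ≡ 19
232 = 128 + 64 + 32 + 8, so 168^232 ≡ 19·236·201·52 ≡ 30 (mod 277)
Right side y^r · r^s mod p:
240^2 = 57600 ≡ 261
240^4 ≡ 261^2 = 68121 ≡ 256
240^8 ≡ 256^2 = 65536 ≡ 164
240^16 ≡ 164^2 = 26896 ≡ 27
240^32 ≡ 27^2 = 729 ≡ 175
240^64 ≡ 175^2 = 30625 ≡ 155
240^128 ≡ 155^2 = 24025 ≡ 203
173 = 128 + 32 + 8 + 4 + 1, so 240^173 ≡ 203·175·164·256·240 ≡ 275 (mod 277)
173^2 = 29929 ≡ 13
173^4 ≡ 13^2 = 169
173^8 ≡ 169^2 = 28561 ≡ 30
173^16 ≡ 30^2 = 900 ≡ 69
173^32 ≡ 69^2 = 4761 ≡ 52
173^64 ≡ 52^2 = 2704 ≡ 211
173^128 ≡ 211^2 = 44521 ≡ 201
131 = 128 + 2 + 1, so 173^131 ≡ 201·13·173 ≡ 262 (mod 277)
275·262 = 72050 ≡ 30 (mod 277)
30 ≡ 30 (mod 277), so the signature is genuine.

yes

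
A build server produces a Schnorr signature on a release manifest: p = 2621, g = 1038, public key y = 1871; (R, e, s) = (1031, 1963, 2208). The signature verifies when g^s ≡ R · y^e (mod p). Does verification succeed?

fails

g^s mod p:
1038^2 = 1077444 ≡ 213
1038^4 ≡ 213^2 = 45369 ≡ 812
1038^8 ≡ 812^2 = 659344 ≡ 1473
1038^16 ≡ 1473^2 = 2169729 ≡ 2162
1038^32 ≡ 2162^2 = 4674244 ≡ 1001
1038^64 ≡ 1001^2 = 1002001 ≡ 779
1038^128 ≡ 779^2 = 606841 ≡ 1390
1038^256 ≡ 1390^2 = 1932100 ≡ 423
1038^512 ≡ 423^2 = 178929 ≡ 701
1038^1024 ≡ 701^2 = 491401 ≡ 1274
1038^2048 ≡ 1274^2 = 1623076 ≡ 677
2208 = 2048 + 128 + 32, so 1038^2208 ≡ 677·1390·1001 ≡ 1977 (mod 2621)
R · y^e mod p:
1871^2 = 3500641 ≡ 1606
1871^4 ≡ 1606^2 = 2579236 ≡ 172
1871^8 ≡ 172^2 = 29584 ≡ 753
1871^16 ≡ 753^2 = 567009 ≡ 873
1871^32 ≡ 873^2 = 762129 ≡ 2039
1871^64 ≡ 2039^2 = 4157521 ≡ 615
1871^128 ≡ 615^2 = 378225 ≡ 801
1871^256 ≡ 801^2 = 641601 ≡ 2077
1871^512 ≡ 2077^2 = 4313929 ≡ 2384
1871^1024 ≡ 2384^2 = 5683456 ≡ 1128
1963 = 1024 + 512 + 256 + 128 + 32 + 8 + 2 + 1, so 1871^1963 ≡ 1128·2384·2077·801·2039·753·1606·1871 ≡ 204 (mod 2621)
1031·204 = 210324 ≡ 644 (mod 2621)
1977 ≠ 644; the check fails.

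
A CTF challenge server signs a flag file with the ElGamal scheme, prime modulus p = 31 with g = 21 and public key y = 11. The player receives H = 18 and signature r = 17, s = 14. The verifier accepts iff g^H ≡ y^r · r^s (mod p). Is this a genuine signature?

forged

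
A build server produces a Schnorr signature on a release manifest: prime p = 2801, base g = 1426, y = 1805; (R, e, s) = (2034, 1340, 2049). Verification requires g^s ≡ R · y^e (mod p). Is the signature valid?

invalid

g^s mod p:
Squares mod 2801: 1426^1≡1426, 1426^2≡2751, 1426^4≡2500, 1426^8≡969, 1426^16≡626, 1426^32≡2537, 1426^64≡2472, 1426^128≡1803, 1426^256≡1649, 1426^512≡2231, 1426^1024≡2785, 1426^2048≡256
2049 = 2048 + 1, so 1426^2049 ≡ 256·1426 ≡ 926 (mod 2801)
R · y^e mod p:
Squares mod 2801: 1805^1≡1805, 1805^2≡462, 1805^4≡568, 1805^8≡509, 1805^16≡1389, 1805^32≡2233, 1805^64≡509, 1805^128≡1389, 1805^256≡2233, 1805^512≡509, 1805^1024≡1389
1340 = 1024 + 256 + 32 + 16 + 8 + 4, so 1805^1340 ≡ 1389·2233·2233·1389·509·568 ≡ 1652 (mod 2801)
2034·1652 = 3360168 ≡ 1769 (mod 2801)
926 ≠ 1769; the check fails.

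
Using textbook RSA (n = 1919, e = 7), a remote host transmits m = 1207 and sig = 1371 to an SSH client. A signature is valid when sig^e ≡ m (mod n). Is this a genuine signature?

Squares mod 1919: sig^1≡1371, sig^2≡940, sig^4≡860
7 = 4 + 2 + 1, so sig^7 ≡ 860·940·1371 ≡ 1788 (mod 1919)
The recovered value 1788 does not match the digest 1207.

forged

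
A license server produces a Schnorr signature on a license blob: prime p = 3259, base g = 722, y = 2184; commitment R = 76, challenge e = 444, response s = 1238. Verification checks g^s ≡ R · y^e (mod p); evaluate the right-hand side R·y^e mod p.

88

Squares mod 3259: 2184^1≡2184, 2184^2≡1939, 2184^4≡2094, 2184^8≡1481, 2184^16≡54, 2184^32≡2916, 2184^64≡325, 2184^128≡1337, 2184^256≡1637
444 = 256 + 128 + 32 + 16 + 8 + 4, so 2184^444 ≡ 1637·1337·2916·54·1481·2094 ≡ 2231 (mod 3259)
R · y^e ≡ 76·2231 = 169556 ≡ 88 (mod 3259)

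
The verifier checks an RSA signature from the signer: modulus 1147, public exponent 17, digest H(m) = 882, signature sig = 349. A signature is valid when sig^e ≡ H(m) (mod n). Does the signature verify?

does not verify

Squares mod 1147: sig^1≡349, sig^2≡219, sig^4≡934, sig^8≡636, sig^16≡752
17 = 16 + 1, so sig^17 ≡ 752·349 ≡ 932 (mod 1147)
The recovered value 932 does not match the digest 882.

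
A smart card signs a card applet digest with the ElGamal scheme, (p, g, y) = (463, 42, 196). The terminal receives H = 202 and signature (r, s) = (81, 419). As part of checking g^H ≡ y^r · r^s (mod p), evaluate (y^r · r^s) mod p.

239

196^2 = 38416 ≡ 450
196^4 ≡ 450^2 = 202500 ≡ 169
196^8 ≡ 169^2 = 28561 ≡ 318
196^16 ≡ 318^2 = 101124 ≡ 190
196^32 ≡ 190^2 = 36100 ≡ 449
196^64 ≡ 449^2 = 201601 ≡ 196
81 = 64 + 16 + 1, so 196^81 ≡ 196·190·196 ≡ 308 (mod 463)
81^2 = 6561 ≡ 79
81^4 ≡ 79^2 = 6241 ≡ 222
81^8 ≡ 222^2 = 49284 ≡ 206
81^16 ≡ 206^2 = 42436 ≡ 303
81^32 ≡ 303^2 = 91809 ≡ 135
81^64 ≡ 135^2 = 18225 ≡ 168
81^128 ≡ 168^2 = 28224 ≡ 444
81^256 ≡ 444^2 = 197136 ≡ 361
419 = 256 + 128 + 32 + 2 + 1, so 81^419 ≡ 361·444·135·79·81 ≡ 336 (mod 463)
y^r · r^s ≡ 308·336 = 103488 ≡ 239 (mod 463)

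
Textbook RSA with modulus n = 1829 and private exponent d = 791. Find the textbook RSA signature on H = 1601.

H^2 ≡ 1601^2 = 2563201 ≡ 772
H^4 ≡ 772^2 = 595984 ≡ 1559
H^8 ≡ 1559^2 = 2430481 ≡ 1569
H^16 ≡ 1569^2 = 2461761 ≡ 1756
H^32 ≡ 1756^2 = 3083536 ≡ 1671
H^64 ≡ 1671^2 = 2792241 ≡ 1187
H^128 ≡ 1187^2 = 1408969 ≡ 639
H^256 ≡ 639^2 = 408321 ≡ 454
H^512 ≡ 454^2 = 206116 ≡ 1268
791 = 512 + 256 + 16 + 4 + 2 + 1, so H^791 ≡ 1268·454·1756·1559·772·1601 ≡ 968 (mod 1829)

968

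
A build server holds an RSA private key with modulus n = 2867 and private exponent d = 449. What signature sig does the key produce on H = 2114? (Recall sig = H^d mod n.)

93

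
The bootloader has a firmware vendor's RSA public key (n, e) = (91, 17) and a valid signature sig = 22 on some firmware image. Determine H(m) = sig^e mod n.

sig^2 ≡ 22^2 = 484 ≡ 29
sig^4 ≡ 29^2 = 841 ≡ 22
sig^8 ≡ 22^2 = 484 ≡ 29
sig^16 ≡ 29^2 = 841 ≡ 22
17 = 16 + 1, so sig^17 ≡ 22·22 ≡ 29 (mod 91)

29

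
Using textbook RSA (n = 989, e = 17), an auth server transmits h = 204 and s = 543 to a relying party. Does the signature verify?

verifies

s^2 ≡ 543^2 = 294849 ≡ 127
s^4 ≡ 127^2 = 16129 ≡ 305
s^8 ≡ 305^2 = 93025 ≡ 59
s^16 ≡ 59^2 = 3481 ≡ 514
17 = 16 + 1, so s^17 ≡ 514·543 ≡ 204 (mod 989)
Since 204 equals the digest 204, verification succeeds.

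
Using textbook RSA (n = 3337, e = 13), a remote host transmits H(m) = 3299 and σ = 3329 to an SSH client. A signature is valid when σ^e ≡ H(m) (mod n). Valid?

no

Squares mod 3337: σ^1≡3329, σ^2≡64, σ^4≡759, σ^8≡2117
13 = 8 + 4 + 1, so σ^13 ≡ 2117·759·3329 ≡ 3037 (mod 3337)
The recovered value 3037 does not match the digest 3299.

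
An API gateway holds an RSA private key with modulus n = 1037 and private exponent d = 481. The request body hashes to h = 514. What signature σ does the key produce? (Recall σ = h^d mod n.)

514

Squares mod 1037: h^1≡514, h^2≡798, h^4≡86, h^8≡137, h^16≡103, h^32≡239, h^64≡86, h^128≡137, h^256≡103
481 = 256 + 128 + 64 + 32 + 1, so h^481 ≡ 103·137·86·239·514 ≡ 514 (mod 1037)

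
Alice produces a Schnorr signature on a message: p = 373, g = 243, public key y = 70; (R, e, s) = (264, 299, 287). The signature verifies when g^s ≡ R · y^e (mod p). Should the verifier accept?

accept

g^s mod p:
243^2 = 59049 ≡ 115
243^4 ≡ 115^2 = 13225 ≡ 170
243^8 ≡ 170^2 = 28900 ≡ 179
243^16 ≡ 179^2 = 32041 ≡ 336
243^32 ≡ 336^2 = 112896 ≡ 250
243^64 ≡ 250^2 = 62500 ≡ 209
243^128 ≡ 209^2 = 43681 ≡ 40
243^256 ≡ 40^2 = 1600 ≡ 108
287 = 256 + 16 + 8 + 4 + 2 + 1, so 243^287 ≡ 108·336·179·170·115·243 ≡ 194 (mod 373)
R · y^e mod p:
70^2 = 4900 ≡ 51
70^4 ≡ 51^2 = 2601 ≡ 363
70^8 ≡ 363^2 = 131769 ≡ 100
70^16 ≡ 100^2 = 10000 ≡ 302
70^32 ≡ 302^2 = 91204 ≡ 192
70^64 ≡ 192^2 = 36864 ≡ 310
70^128 ≡ 310^2 = 96100 ≡ 239
70^256 ≡ 239^2 = 57121 ≡ 52
299 = 256 + 32 + 8 + 2 + 1, so 70^299 ≡ 52·192·100·51·70 ≡ 337 (mod 373)
264·337 = 88968 ≡ 194 (mod 373)
194 ≡ 194 (mod 373); signature holds.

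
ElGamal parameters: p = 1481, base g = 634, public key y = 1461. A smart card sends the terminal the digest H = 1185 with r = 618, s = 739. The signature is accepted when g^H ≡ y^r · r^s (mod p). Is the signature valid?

Left side g^H mod p:
634^2 = 401956 ≡ 605
634^4 ≡ 605^2 = 366025 ≡ 218
634^8 ≡ 218^2 = 47524 ≡ 132
634^16 ≡ 132^2 = 17424 ≡ 1133
634^32 ≡ 1133^2 = 1283689 ≡ 1143
634^64 ≡ 1143^2 = 1306449 ≡ 207
634^128 ≡ 207^2 = 42849 ≡ 1381
634^256 ≡ 1381^2 = 1907161 ≡ 1114
634^512 ≡ 1114^2 = 1240996 ≡ 1399
634^1024 ≡ 1399^2 = 1957201 ≡ 800
1185 = 1024 + 128 + 32 + 1, so 634^1185 ≡ 800·1381·1143·634 ≡ 70 (mod 1481)
Right side y^r · r^s mod p:
1461^2 = 2134521 ≡ 400
1461^4 ≡ 400^2 = 160000 ≡ 52
1461^8 ≡ 52^2 = 2704 ≡ 1223
1461^16 ≡ 1223^2 = 1495729 ≡ 1400
1461^32 ≡ 1400^2 = 1960000 ≡ 637
1461^64 ≡ 637^2 = 405769 ≡ 1456
1461^128 ≡ 1456^2 = 2119936 ≡ 625
1461^256 ≡ 625^2 = 390625 ≡ 1122
1461^512 ≡ 1122^2 = 1258884 ≡ 34
618 = 512 + 64 + 32 + 8 + 2, so 1461^618 ≡ 34·1456·637·1223·400 ≡ 211 (mod 1481)
618^2 = 381924 ≡ 1307
618^4 ≡ 1307^2 = 1708249 ≡ 656
618^8 ≡ 656^2 = 430336 ≡ 846
618^16 ≡ 846^2 = 715716 ≡ 393
618^32 ≡ 393^2 = 154449 ≡ 425
618^64 ≡ 425^2 = 180625 ≡ 1424
618^128 ≡ 1424^2 = 2027776 ≡ 287
618^256 ≡ 287^2 = 82369 ≡ 914
618^512 ≡ 914^2 = 835396 ≡ 112
739 = 512 + 128 + 64 + 32 + 2 + 1, so 618^739 ≡ 112·287·1424·425·1307·618 ≡ 405 (mod 1481)
211·405 = 85455 ≡ 1038 (mod 1481)
70 ≠ 1038, so verification fails.

invalid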